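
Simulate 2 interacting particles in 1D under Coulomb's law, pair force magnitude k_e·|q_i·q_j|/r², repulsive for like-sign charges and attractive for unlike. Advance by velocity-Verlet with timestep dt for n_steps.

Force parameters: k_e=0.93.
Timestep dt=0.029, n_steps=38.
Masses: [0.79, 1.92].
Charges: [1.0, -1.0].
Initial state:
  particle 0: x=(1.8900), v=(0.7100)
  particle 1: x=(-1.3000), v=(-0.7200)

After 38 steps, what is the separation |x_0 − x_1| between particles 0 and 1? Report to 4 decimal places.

step 0: x0=(1.8900) x1=(-1.3000)
step 1: x0=(1.9105) x1=(-1.3209)
step 2: x0=(1.9310) x1=(-1.3417)
step 3: x0=(1.9513) x1=(-1.3625)
step 4: x0=(1.9716) x1=(-1.3832)
step 5: x0=(1.9918) x1=(-1.4039)
step 6: x0=(2.0119) x1=(-1.4246)
step 7: x0=(2.0319) x1=(-1.4452)
step 8: x0=(2.0518) x1=(-1.4658)
step 9: x0=(2.0716) x1=(-1.4864)
step 10: x0=(2.0914) x1=(-1.5070)
step 11: x0=(2.1111) x1=(-1.5275)
step 12: x0=(2.1307) x1=(-1.5479)
step 13: x0=(2.1503) x1=(-1.5684)
step 14: x0=(2.1697) x1=(-1.5888)
step 15: x0=(2.1891) x1=(-1.6092)
step 16: x0=(2.2085) x1=(-1.6296)
step 17: x0=(2.2277) x1=(-1.6499)
step 18: x0=(2.2469) x1=(-1.6702)
step 19: x0=(2.2661) x1=(-1.6905)
step 20: x0=(2.2851) x1=(-1.7107)
step 21: x0=(2.3041) x1=(-1.7310)
step 22: x0=(2.3231) x1=(-1.7512)
step 23: x0=(2.3420) x1=(-1.7714)
step 24: x0=(2.3608) x1=(-1.7915)
step 25: x0=(2.3796) x1=(-1.8116)
step 26: x0=(2.3983) x1=(-1.8318)
step 27: x0=(2.4170) x1=(-1.8518)
step 28: x0=(2.4356) x1=(-1.8719)
step 29: x0=(2.4541) x1=(-1.8919)
step 30: x0=(2.4726) x1=(-1.9120)
step 31: x0=(2.4911) x1=(-1.9320)
step 32: x0=(2.5095) x1=(-1.9519)
step 33: x0=(2.5278) x1=(-1.9719)
step 34: x0=(2.5461) x1=(-1.9918)
step 35: x0=(2.5644) x1=(-2.0118)
step 36: x0=(2.5826) x1=(-2.0317)
step 37: x0=(2.6007) x1=(-2.0515)
step 38: x0=(2.6188) x1=(-2.0714)

4.6902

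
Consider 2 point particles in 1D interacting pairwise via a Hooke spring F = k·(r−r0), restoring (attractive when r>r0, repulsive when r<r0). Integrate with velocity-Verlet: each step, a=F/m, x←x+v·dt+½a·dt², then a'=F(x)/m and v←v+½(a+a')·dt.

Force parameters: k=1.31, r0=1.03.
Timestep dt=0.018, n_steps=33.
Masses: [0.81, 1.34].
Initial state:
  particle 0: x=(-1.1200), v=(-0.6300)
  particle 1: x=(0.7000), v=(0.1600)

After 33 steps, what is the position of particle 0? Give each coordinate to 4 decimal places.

(-1.2429)

step 0: x0=(-1.1200) x1=(0.7000)
step 1: x0=(-1.1311) x1=(0.7028)
step 2: x0=(-1.1418) x1=(0.7053)
step 3: x0=(-1.1521) x1=(0.7075)
step 4: x0=(-1.1620) x1=(0.7095)
step 5: x0=(-1.1714) x1=(0.7112)
step 6: x0=(-1.1803) x1=(0.7126)
step 7: x0=(-1.1889) x1=(0.7138)
step 8: x0=(-1.1969) x1=(0.7147)
step 9: x0=(-1.2045) x1=(0.7153)
step 10: x0=(-1.2116) x1=(0.7156)
step 11: x0=(-1.2183) x1=(0.7157)
step 12: x0=(-1.2245) x1=(0.7154)
step 13: x0=(-1.2302) x1=(0.7149)
step 14: x0=(-1.2354) x1=(0.7141)
step 15: x0=(-1.2401) x1=(0.7130)
step 16: x0=(-1.2444) x1=(0.7116)
step 17: x0=(-1.2482) x1=(0.7099)
step 18: x0=(-1.2514) x1=(0.7079)
step 19: x0=(-1.2542) x1=(0.7056)
step 20: x0=(-1.2566) x1=(0.7030)
step 21: x0=(-1.2584) x1=(0.7002)
step 22: x0=(-1.2597) x1=(0.6970)
step 23: x0=(-1.2606) x1=(0.6935)
step 24: x0=(-1.2609) x1=(0.6898)
step 25: x0=(-1.2608) x1=(0.6858)
step 26: x0=(-1.2602) x1=(0.6814)
step 27: x0=(-1.2592) x1=(0.6768)
step 28: x0=(-1.2576) x1=(0.6719)
step 29: x0=(-1.2556) x1=(0.6667)
step 30: x0=(-1.2531) x1=(0.6612)
step 31: x0=(-1.2502) x1=(0.6555)
step 32: x0=(-1.2467) x1=(0.6494)
step 33: x0=(-1.2429) x1=(0.6431)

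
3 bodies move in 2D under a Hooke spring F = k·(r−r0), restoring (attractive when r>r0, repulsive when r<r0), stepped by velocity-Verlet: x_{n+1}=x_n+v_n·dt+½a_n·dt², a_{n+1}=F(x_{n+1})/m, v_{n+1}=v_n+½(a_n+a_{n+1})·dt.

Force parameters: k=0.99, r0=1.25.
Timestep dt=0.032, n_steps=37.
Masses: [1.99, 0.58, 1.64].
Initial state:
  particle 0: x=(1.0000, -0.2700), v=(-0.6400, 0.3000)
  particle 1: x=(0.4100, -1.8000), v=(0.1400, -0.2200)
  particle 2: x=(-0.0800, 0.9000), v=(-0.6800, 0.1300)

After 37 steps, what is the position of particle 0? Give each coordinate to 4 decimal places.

(0.1735, 0.0736)

step 0: x0=(1.0000, -0.2700) x1=(0.4100, -1.8000) x2=(-0.0800, 0.9000)
step 1: x0=(0.9794, -0.2604) x1=(0.4144, -1.8054) x2=(-0.1016, 0.9036)
step 2: x0=(0.9587, -0.2509) x1=(0.4185, -1.8076) x2=(-0.1229, 0.9062)
step 3: x0=(0.9377, -0.2415) x1=(0.4223, -1.8066) x2=(-0.1439, 0.9077)
step 4: x0=(0.9166, -0.2321) x1=(0.4258, -1.8023) x2=(-0.1645, 0.9081)
step 5: x0=(0.8953, -0.2228) x1=(0.4289, -1.7947) x2=(-0.1848, 0.9074)
step 6: x0=(0.8738, -0.2136) x1=(0.4317, -1.7838) x2=(-0.2047, 0.9057)
step 7: x0=(0.8522, -0.2044) x1=(0.4340, -1.7698) x2=(-0.2244, 0.9030)
step 8: x0=(0.8304, -0.1954) x1=(0.4358, -1.7526) x2=(-0.2436, 0.8992)
step 9: x0=(0.8085, -0.1864) x1=(0.4372, -1.7322) x2=(-0.2625, 0.8944)
step 10: x0=(0.7865, -0.1774) x1=(0.4380, -1.7088) x2=(-0.2811, 0.8886)
step 11: x0=(0.7643, -0.1686) x1=(0.4383, -1.6824) x2=(-0.2993, 0.8819)
step 12: x0=(0.7420, -0.1598) x1=(0.4380, -1.6532) x2=(-0.3171, 0.8741)
step 13: x0=(0.7196, -0.1510) x1=(0.4371, -1.6211) x2=(-0.3346, 0.8655)
step 14: x0=(0.6970, -0.1423) x1=(0.4356, -1.5863) x2=(-0.3518, 0.8560)
step 15: x0=(0.6744, -0.1337) x1=(0.4335, -1.5490) x2=(-0.3686, 0.8456)
step 16: x0=(0.6517, -0.1250) x1=(0.4307, -1.5093) x2=(-0.3851, 0.8344)
step 17: x0=(0.6289, -0.1164) x1=(0.4272, -1.4672) x2=(-0.4013, 0.8224)
step 18: x0=(0.6061, -0.1078) x1=(0.4231, -1.4230) x2=(-0.4172, 0.8096)
step 19: x0=(0.5832, -0.0992) x1=(0.4183, -1.3769) x2=(-0.4327, 0.7962)
step 20: x0=(0.5603, -0.0906) x1=(0.4128, -1.3288) x2=(-0.4480, 0.7821)
step 21: x0=(0.5373, -0.0819) x1=(0.4066, -1.2792) x2=(-0.4629, 0.7673)
step 22: x0=(0.5143, -0.0733) x1=(0.3997, -1.2280) x2=(-0.4777, 0.7520)
step 23: x0=(0.4914, -0.0645) x1=(0.3922, -1.1755) x2=(-0.4921, 0.7361)
step 24: x0=(0.4684, -0.0557) x1=(0.3840, -1.1219) x2=(-0.5064, 0.7198)
step 25: x0=(0.4454, -0.0468) x1=(0.3752, -1.0674) x2=(-0.5204, 0.7030)
step 26: x0=(0.4224, -0.0377) x1=(0.3658, -1.0121) x2=(-0.5342, 0.6858)
step 27: x0=(0.3995, -0.0286) x1=(0.3559, -0.9563) x2=(-0.5479, 0.6683)
step 28: x0=(0.3766, -0.0193) x1=(0.3453, -0.9001) x2=(-0.5614, 0.6505)
step 29: x0=(0.3537, -0.0099) x1=(0.3343, -0.8437) x2=(-0.5748, 0.6324)
step 30: x0=(0.3309, -0.0002) x1=(0.3228, -0.7873) x2=(-0.5881, 0.6141)
step 31: x0=(0.3082, 0.0096) x1=(0.3109, -0.7311) x2=(-0.6013, 0.5956)
step 32: x0=(0.2855, 0.0196) x1=(0.2986, -0.6753) x2=(-0.6145, 0.5770)
step 33: x0=(0.2629, 0.0299) x1=(0.2861, -0.6200) x2=(-0.6277, 0.5583)
step 34: x0=(0.2404, 0.0404) x1=(0.2733, -0.5655) x2=(-0.6409, 0.5396)
step 35: x0=(0.2180, 0.0512) x1=(0.2604, -0.5118) x2=(-0.6541, 0.5209)
step 36: x0=(0.1957, 0.0622) x1=(0.2475, -0.4591) x2=(-0.6675, 0.5021)
step 37: x0=(0.1735, 0.0736) x1=(0.2345, -0.4076) x2=(-0.6810, 0.4835)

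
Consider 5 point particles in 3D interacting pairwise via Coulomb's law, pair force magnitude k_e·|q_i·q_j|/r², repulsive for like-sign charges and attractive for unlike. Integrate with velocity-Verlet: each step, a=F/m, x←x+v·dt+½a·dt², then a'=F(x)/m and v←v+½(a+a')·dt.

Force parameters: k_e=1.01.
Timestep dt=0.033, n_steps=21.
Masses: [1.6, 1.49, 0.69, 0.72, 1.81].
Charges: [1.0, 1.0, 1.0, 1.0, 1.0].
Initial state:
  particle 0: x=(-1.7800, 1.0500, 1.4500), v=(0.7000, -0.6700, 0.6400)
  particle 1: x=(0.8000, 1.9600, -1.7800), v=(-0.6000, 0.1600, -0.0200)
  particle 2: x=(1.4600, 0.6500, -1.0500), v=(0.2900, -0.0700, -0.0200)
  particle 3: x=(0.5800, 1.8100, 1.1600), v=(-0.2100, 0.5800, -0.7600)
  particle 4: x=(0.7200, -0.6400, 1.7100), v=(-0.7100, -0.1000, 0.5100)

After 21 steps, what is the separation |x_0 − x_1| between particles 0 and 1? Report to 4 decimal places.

4.4045

step 0: x0=(-1.7800, 1.0500, 1.4500) x1=(0.8000, 1.9600, -1.7800) x2=(1.4600, 0.6500, -1.0500) x3=(0.5800, 1.8100, 1.1600) x4=(0.7200, -0.6400, 1.7100)
step 1: x0=(-1.7570, 1.0279, 1.4712) x1=(0.7802, 1.9654, -1.7808) x2=(1.4698, 0.6474, -1.0507) x3=(0.5731, 1.8293, 1.1351) x4=(0.6966, -0.6434, 1.7269)
step 2: x0=(-1.7342, 1.0058, 1.4924) x1=(0.7602, 1.9711, -1.7819) x2=(1.4800, 0.6444, -1.0516) x3=(0.5664, 1.8491, 1.1104) x4=(0.6732, -0.6469, 1.7439)
step 3: x0=(-1.7117, 0.9837, 1.5136) x1=(0.7402, 1.9770, -1.7832) x2=(1.4907, 0.6408, -1.0526) x3=(0.5598, 1.8692, 1.0860) x4=(0.6499, -0.6507, 1.7610)
step 4: x0=(-1.6894, 0.9616, 1.5350) x1=(0.7202, 1.9831, -1.7848) x2=(1.5017, 0.6367, -1.0537) x3=(0.5533, 1.8897, 1.0618) x4=(0.6266, -0.6546, 1.7782)
step 5: x0=(-1.6673, 0.9395, 1.5564) x1=(0.7000, 1.9895, -1.7866) x2=(1.5133, 0.6322, -1.0550) x3=(0.5470, 1.9107, 1.0379) x4=(0.6034, -0.6587, 1.7955)
step 6: x0=(-1.6454, 0.9174, 1.5779) x1=(0.6797, 1.9961, -1.7887) x2=(1.5253, 0.6272, -1.0564) x3=(0.5408, 1.9320, 1.0143) x4=(0.5803, -0.6629, 1.8129)
step 7: x0=(-1.6238, 0.8953, 1.5995) x1=(0.6594, 2.0029, -1.7911) x2=(1.5377, 0.6217, -1.0580) x3=(0.5347, 1.9538, 0.9909) x4=(0.5571, -0.6673, 1.8304)
step 8: x0=(-1.6024, 0.8732, 1.6211) x1=(0.6390, 2.0099, -1.7937) x2=(1.5505, 0.6158, -1.0598) x3=(0.5288, 1.9759, 0.9678) x4=(0.5341, -0.6719, 1.8480)
step 9: x0=(-1.5812, 0.8511, 1.6428) x1=(0.6185, 2.0171, -1.7965) x2=(1.5638, 0.6095, -1.0617) x3=(0.5229, 1.9985, 0.9449) x4=(0.5110, -0.6766, 1.8658)
step 10: x0=(-1.5602, 0.8290, 1.6646) x1=(0.5979, 2.0246, -1.7996) x2=(1.5776, 0.6027, -1.0638) x3=(0.5172, 2.0215, 0.9222) x4=(0.4881, -0.6815, 1.8836)
step 11: x0=(-1.5395, 0.8069, 1.6865) x1=(0.5772, 2.0322, -1.8030) x2=(1.5918, 0.5955, -1.0660) x3=(0.5116, 2.0448, 0.8998) x4=(0.4652, -0.6865, 1.9015)
step 12: x0=(-1.5189, 0.7848, 1.7084) x1=(0.5564, 2.0400, -1.8066) x2=(1.6064, 0.5879, -1.0684) x3=(0.5061, 2.0686, 0.8776) x4=(0.4423, -0.6918, 1.9196)
step 13: x0=(-1.4986, 0.7627, 1.7305) x1=(0.5356, 2.0479, -1.8104) x2=(1.6215, 0.5799, -1.0711) x3=(0.5007, 2.0928, 0.8556) x4=(0.4195, -0.6971, 1.9377)
step 14: x0=(-1.4786, 0.7406, 1.7526) x1=(0.5147, 2.0561, -1.8145) x2=(1.6369, 0.5716, -1.0738) x3=(0.4954, 2.1174, 0.8338) x4=(0.3968, -0.7027, 1.9559)
step 15: x0=(-1.4587, 0.7185, 1.7748) x1=(0.4936, 2.0644, -1.8188) x2=(1.6529, 0.5628, -1.0768) x3=(0.4901, 2.1423, 0.8123) x4=(0.3741, -0.7084, 1.9742)
step 16: x0=(-1.4391, 0.6965, 1.7971) x1=(0.4726, 2.0729, -1.8233) x2=(1.6692, 0.5537, -1.0799) x3=(0.4850, 2.1677, 0.7910) x4=(0.3515, -0.7142, 1.9927)
step 17: x0=(-1.4197, 0.6744, 1.8194) x1=(0.4514, 2.0815, -1.8280) x2=(1.6859, 0.5442, -1.0833) x3=(0.4800, 2.1935, 0.7699) x4=(0.3290, -0.7203, 2.0112)
step 18: x0=(-1.4005, 0.6524, 1.8419) x1=(0.4301, 2.0903, -1.8330) x2=(1.7031, 0.5344, -1.0867) x3=(0.4750, 2.2197, 0.7490) x4=(0.3066, -0.7264, 2.0298)
step 19: x0=(-1.3815, 0.6304, 1.8644) x1=(0.4088, 2.0992, -1.8382) x2=(1.7207, 0.5243, -1.0904) x3=(0.4701, 2.2462, 0.7283) x4=(0.2842, -0.7328, 2.0485)
step 20: x0=(-1.3628, 0.6084, 1.8871) x1=(0.3874, 2.1083, -1.8437) x2=(1.7387, 0.5138, -1.0943) x3=(0.4653, 2.2732, 0.7079) x4=(0.2619, -0.7393, 2.0673)
step 21: x0=(-1.3442, 0.5864, 1.9098) x1=(0.3659, 2.1175, -1.8493) x2=(1.7570, 0.5030, -1.0983) x3=(0.4605, 2.3005, 0.6876) x4=(0.2397, -0.7460, 2.0862)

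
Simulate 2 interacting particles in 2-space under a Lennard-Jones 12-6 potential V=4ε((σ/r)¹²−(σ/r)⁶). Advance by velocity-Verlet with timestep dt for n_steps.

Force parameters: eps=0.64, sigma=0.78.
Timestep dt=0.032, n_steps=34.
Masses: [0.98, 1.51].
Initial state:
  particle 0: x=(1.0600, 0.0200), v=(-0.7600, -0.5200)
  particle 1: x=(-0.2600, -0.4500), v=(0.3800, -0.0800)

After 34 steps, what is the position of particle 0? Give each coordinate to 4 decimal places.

step 0: x0=(1.0600, 0.0200) x1=(-0.2600, -0.4500)
step 1: x0=(1.0355, 0.0033) x1=(-0.2477, -0.4525)
step 2: x0=(1.0107, -0.0135) x1=(-0.2352, -0.4550)
step 3: x0=(0.9854, -0.0305) x1=(-0.2225, -0.4573)
step 4: x0=(0.9596, -0.0477) x1=(-0.2093, -0.4595)
step 5: x0=(0.9331, -0.0651) x1=(-0.1958, -0.4616)
step 6: x0=(0.9058, -0.0828) x1=(-0.1817, -0.4635)
step 7: x0=(0.8775, -0.1008) x1=(-0.1669, -0.4651)
step 8: x0=(0.8479, -0.1193) x1=(-0.1513, -0.4665)
step 9: x0=(0.8167, -0.1384) x1=(-0.1347, -0.4675)
step 10: x0=(0.7837, -0.1580) x1=(-0.1169, -0.4681)
step 11: x0=(0.7488, -0.1784) x1=(-0.0979, -0.4682)
step 12: x0=(0.7130, -0.1990) x1=(-0.0783, -0.4682)
step 13: x0=(0.6810, -0.2183) x1=(-0.0611, -0.4690)
step 14: x0=(0.6670, -0.2316) x1=(-0.0557, -0.4737)
step 15: x0=(0.6828, -0.2349) x1=(-0.0695, -0.4850)
step 16: x0=(0.7127, -0.2335) x1=(-0.0926, -0.4993)
step 17: x0=(0.7450, -0.2313) x1=(-0.1172, -0.5140)
step 18: x0=(0.7759, -0.2295) x1=(-0.1409, -0.5285)
step 19: x0=(0.8049, -0.2284) x1=(-0.1633, -0.5426)
step 20: x0=(0.8321, -0.2279) x1=(-0.1846, -0.5563)
step 21: x0=(0.8578, -0.2278) x1=(-0.2049, -0.5697)
step 22: x0=(0.8823, -0.2282) x1=(-0.2244, -0.5828)
step 23: x0=(0.9057, -0.2288) x1=(-0.2432, -0.5958)
step 24: x0=(0.9284, -0.2298) x1=(-0.2616, -0.6085)
step 25: x0=(0.9505, -0.2309) x1=(-0.2795, -0.6212)
step 26: x0=(0.9720, -0.2322) x1=(-0.2971, -0.6337)
step 27: x0=(0.9931, -0.2336) x1=(-0.3144, -0.6461)
step 28: x0=(1.0138, -0.2351) x1=(-0.3315, -0.6585)
step 29: x0=(1.0343, -0.2367) x1=(-0.3484, -0.6708)
step 30: x0=(1.0545, -0.2384) x1=(-0.3651, -0.6831)
step 31: x0=(1.0745, -0.2402) x1=(-0.3817, -0.6953)
step 32: x0=(1.0943, -0.2420) x1=(-0.3982, -0.7074)
step 33: x0=(1.1140, -0.2439) x1=(-0.4146, -0.7196)
step 34: x0=(1.1335, -0.2458) x1=(-0.4309, -0.7317)

(1.1335, -0.2458)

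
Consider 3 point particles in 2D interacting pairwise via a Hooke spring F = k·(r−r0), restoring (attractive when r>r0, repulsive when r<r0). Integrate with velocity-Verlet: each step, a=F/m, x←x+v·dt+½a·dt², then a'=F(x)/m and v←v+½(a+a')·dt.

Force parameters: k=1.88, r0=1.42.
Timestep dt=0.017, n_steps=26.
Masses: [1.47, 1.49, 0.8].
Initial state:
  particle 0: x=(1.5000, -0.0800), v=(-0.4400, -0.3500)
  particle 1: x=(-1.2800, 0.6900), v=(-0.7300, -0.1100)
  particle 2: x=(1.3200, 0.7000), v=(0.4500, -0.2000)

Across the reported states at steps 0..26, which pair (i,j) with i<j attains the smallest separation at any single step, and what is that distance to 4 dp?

step 0: x0=(1.5000, -0.0800) x1=(-1.2800, 0.6900) x2=(1.3200, 0.7000)
step 1: x0=(1.4923, -0.0860) x1=(-1.2919, 0.6881) x2=(1.3272, 0.6968)
step 2: x0=(1.4841, -0.0921) x1=(-1.3029, 0.6860) x2=(1.3335, 0.6940)
step 3: x0=(1.4754, -0.0982) x1=(-1.3129, 0.6838) x2=(1.3389, 0.6916)
step 4: x0=(1.4663, -0.1044) x1=(-1.3220, 0.6814) x2=(1.3434, 0.6897)
step 5: x0=(1.4566, -0.1107) x1=(-1.3301, 0.6789) x2=(1.3470, 0.6881)
step 6: x0=(1.4465, -0.1171) x1=(-1.3372, 0.6762) x2=(1.3496, 0.6870)
step 7: x0=(1.4358, -0.1236) x1=(-1.3433, 0.6734) x2=(1.3514, 0.6862)
step 8: x0=(1.4247, -0.1301) x1=(-1.3485, 0.6705) x2=(1.3522, 0.6859)
step 9: x0=(1.4130, -0.1367) x1=(-1.3526, 0.6674) x2=(1.3522, 0.6860)
step 10: x0=(1.4009, -0.1433) x1=(-1.3558, 0.6641) x2=(1.3512, 0.6864)
step 11: x0=(1.3883, -0.1501) x1=(-1.3580, 0.6607) x2=(1.3494, 0.6873)
step 12: x0=(1.3751, -0.1569) x1=(-1.3593, 0.6572) x2=(1.3466, 0.6886)
step 13: x0=(1.3615, -0.1637) x1=(-1.3595, 0.6535) x2=(1.3430, 0.6902)
step 14: x0=(1.3473, -0.1706) x1=(-1.3588, 0.6497) x2=(1.3385, 0.6922)
step 15: x0=(1.3327, -0.1776) x1=(-1.3572, 0.6457) x2=(1.3331, 0.6945)
step 16: x0=(1.3175, -0.1846) x1=(-1.3546, 0.6416) x2=(1.3268, 0.6973)
step 17: x0=(1.3019, -0.1917) x1=(-1.3510, 0.6374) x2=(1.3197, 0.7003)
step 18: x0=(1.2858, -0.1988) x1=(-1.3465, 0.6330) x2=(1.3118, 0.7037)
step 19: x0=(1.2692, -0.2060) x1=(-1.3412, 0.6285) x2=(1.3030, 0.7075)
step 20: x0=(1.2522, -0.2132) x1=(-1.3349, 0.6239) x2=(1.2934, 0.7115)
step 21: x0=(1.2346, -0.2204) x1=(-1.3277, 0.6191) x2=(1.2830, 0.7159)
step 22: x0=(1.2167, -0.2276) x1=(-1.3196, 0.6142) x2=(1.2718, 0.7205)
step 23: x0=(1.1982, -0.2349) x1=(-1.3107, 0.6092) x2=(1.2598, 0.7255)
step 24: x0=(1.1794, -0.2422) x1=(-1.3009, 0.6040) x2=(1.2471, 0.7307)
step 25: x0=(1.1601, -0.2496) x1=(-1.2903, 0.5987) x2=(1.2336, 0.7362)
step 26: x0=(1.1404, -0.2569) x1=(-1.2789, 0.5933) x2=(1.2194, 0.7419)

pair (0,2), distance 0.8000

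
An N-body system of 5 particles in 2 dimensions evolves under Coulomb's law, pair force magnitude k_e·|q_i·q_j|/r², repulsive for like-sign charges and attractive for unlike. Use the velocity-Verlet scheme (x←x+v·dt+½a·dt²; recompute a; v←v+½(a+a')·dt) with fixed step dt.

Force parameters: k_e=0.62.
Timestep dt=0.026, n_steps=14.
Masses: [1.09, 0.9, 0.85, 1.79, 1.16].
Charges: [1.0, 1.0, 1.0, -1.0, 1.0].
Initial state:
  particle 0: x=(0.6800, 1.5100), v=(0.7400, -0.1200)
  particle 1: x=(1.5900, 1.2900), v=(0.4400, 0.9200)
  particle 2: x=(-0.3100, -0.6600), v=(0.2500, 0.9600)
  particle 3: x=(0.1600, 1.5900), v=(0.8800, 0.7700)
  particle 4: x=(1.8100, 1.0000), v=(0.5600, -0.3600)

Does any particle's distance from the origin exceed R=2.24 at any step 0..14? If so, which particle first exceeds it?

step 0: x0=(0.6800, 1.5100) x1=(1.5900, 1.2900) x2=(-0.3100, -0.6600) x3=(0.1600, 1.5900) x4=(1.8100, 1.0000)
step 1: x0=(0.6982, 1.5071) x1=(1.6006, 1.3153) x2=(-0.3036, -0.6351) x3=(0.1834, 1.6099) x4=(1.8255, 0.9895)
step 2: x0=(0.7145, 1.5048) x1=(1.6098, 1.3430) x2=(-0.2972, -0.6102) x3=(0.2078, 1.6296) x4=(1.8424, 0.9772)
step 3: x0=(0.7287, 1.5030) x1=(1.6180, 1.3728) x2=(-0.2910, -0.5855) x3=(0.2332, 1.6489) x4=(1.8604, 0.9631)
step 4: x0=(0.7408, 1.5019) x1=(1.6257, 1.4044) x2=(-0.2850, -0.5608) x3=(0.2596, 1.6679) x4=(1.8795, 0.9477)
step 5: x0=(0.7509, 1.5015) x1=(1.6328, 1.4375) x2=(-0.2790, -0.5362) x3=(0.2870, 1.6865) x4=(1.8993, 0.9311)
step 6: x0=(0.7589, 1.5019) x1=(1.6397, 1.4719) x2=(-0.2732, -0.5117) x3=(0.3155, 1.7047) x4=(1.9198, 0.9135)
step 7: x0=(0.7648, 1.5031) x1=(1.6465, 1.5075) x2=(-0.2675, -0.4872) x3=(0.3451, 1.7224) x4=(1.9408, 0.8950)
step 8: x0=(0.7685, 1.5053) x1=(1.6532, 1.5440) x2=(-0.2619, -0.4628) x3=(0.3758, 1.7395) x4=(1.9623, 0.8759)
step 9: x0=(0.7700, 1.5086) x1=(1.6599, 1.5814) x2=(-0.2564, -0.4386) x3=(0.4076, 1.7559) x4=(1.9842, 0.8561)
step 10: x0=(0.7692, 1.5131) x1=(1.6666, 1.6196) x2=(-0.2511, -0.4144) x3=(0.4406, 1.7715) x4=(2.0064, 0.8358)
step 11: x0=(0.7661, 1.5191) x1=(1.6734, 1.6586) x2=(-0.2459, -0.3903) x3=(0.4749, 1.7862) x4=(2.0290, 0.8150)
step 12: x0=(0.7605, 1.5268) x1=(1.6802, 1.6983) x2=(-0.2408, -0.3662) x3=(0.5105, 1.7998) x4=(2.0518, 0.7938)
step 13: x0=(0.7526, 1.5367) x1=(1.6871, 1.7385) x2=(-0.2359, -0.3423) x3=(0.5474, 1.8120) x4=(2.0749, 0.7723)
step 14: x0=(0.7422, 1.5493) x1=(1.6940, 1.7793) x2=(-0.2311, -0.3184) x3=(0.5858, 1.8226) x4=(2.0982, 0.7505)

yes, particle 1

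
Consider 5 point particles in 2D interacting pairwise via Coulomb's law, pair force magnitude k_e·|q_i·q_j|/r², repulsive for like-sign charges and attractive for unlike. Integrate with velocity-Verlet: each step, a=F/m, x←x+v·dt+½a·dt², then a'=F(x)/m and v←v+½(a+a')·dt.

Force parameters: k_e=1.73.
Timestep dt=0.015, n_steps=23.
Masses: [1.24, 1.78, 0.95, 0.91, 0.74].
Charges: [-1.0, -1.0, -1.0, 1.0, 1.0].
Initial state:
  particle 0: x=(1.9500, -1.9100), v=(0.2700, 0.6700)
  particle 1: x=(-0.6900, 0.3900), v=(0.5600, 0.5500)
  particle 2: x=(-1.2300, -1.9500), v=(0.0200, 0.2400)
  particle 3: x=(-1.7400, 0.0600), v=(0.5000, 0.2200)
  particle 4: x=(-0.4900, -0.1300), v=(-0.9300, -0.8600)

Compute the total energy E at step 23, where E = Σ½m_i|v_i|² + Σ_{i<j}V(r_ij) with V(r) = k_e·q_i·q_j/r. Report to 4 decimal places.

-2.6220

step 0: x0=(1.9500, -1.9100) x1=(-0.6900, 0.3900) x2=(-1.2300, -1.9500) x3=(-1.7400, 0.0600) x4=(-0.4900, -0.1300)
step 1: x0=(1.9541, -1.8999) x1=(-0.6816, 0.3979) x2=(-1.2297, -1.9463) x3=(-1.7324, 0.0633) x4=(-0.5041, -0.1422)
step 2: x0=(1.9581, -1.8899) x1=(-0.6731, 0.4052) x2=(-1.2295, -1.9426) x3=(-1.7248, 0.0667) x4=(-0.5184, -0.1531)
step 3: x0=(1.9622, -1.8798) x1=(-0.6646, 0.4118) x2=(-1.2293, -1.9386) x3=(-1.7170, 0.0701) x4=(-0.5327, -0.1627)
step 4: x0=(1.9663, -1.8697) x1=(-0.6562, 0.4178) x2=(-1.2291, -1.9346) x3=(-1.7091, 0.0736) x4=(-0.5471, -0.1711)
step 5: x0=(1.9703, -1.8596) x1=(-0.6478, 0.4232) x2=(-1.2290, -1.9304) x3=(-1.7012, 0.0771) x4=(-0.5613, -0.1782)
step 6: x0=(1.9744, -1.8495) x1=(-0.6395, 0.4281) x2=(-1.2289, -1.9261) x3=(-1.6932, 0.0807) x4=(-0.5754, -0.1843)
step 7: x0=(1.9785, -1.8394) x1=(-0.6313, 0.4323) x2=(-1.2288, -1.9217) x3=(-1.6851, 0.0844) x4=(-0.5892, -0.1892)
step 8: x0=(1.9826, -1.8292) x1=(-0.6233, 0.4360) x2=(-1.2288, -1.9171) x3=(-1.6770, 0.0881) x4=(-0.6028, -0.1930)
step 9: x0=(1.9867, -1.8191) x1=(-0.6154, 0.4391) x2=(-1.2289, -1.9124) x3=(-1.6689, 0.0920) x4=(-0.6160, -0.1958)
step 10: x0=(1.9908, -1.8089) x1=(-0.6077, 0.4416) x2=(-1.2289, -1.9075) x3=(-1.6607, 0.0959) x4=(-0.6287, -0.1975)
step 11: x0=(1.9949, -1.7988) x1=(-0.6002, 0.4436) x2=(-1.2290, -1.9025) x3=(-1.6525, 0.0999) x4=(-0.6410, -0.1983)
step 12: x0=(1.9990, -1.7886) x1=(-0.5929, 0.4451) x2=(-1.2291, -1.8974) x3=(-1.6443, 0.1040) x4=(-0.6528, -0.1981)
step 13: x0=(2.0032, -1.7784) x1=(-0.5858, 0.4460) x2=(-1.2293, -1.8921) x3=(-1.6361, 0.1083) x4=(-0.6639, -0.1971)
step 14: x0=(2.0073, -1.7682) x1=(-0.5790, 0.4465) x2=(-1.2295, -1.8866) x3=(-1.6279, 0.1127) x4=(-0.6745, -0.1951)
step 15: x0=(2.0114, -1.7580) x1=(-0.5724, 0.4464) x2=(-1.2297, -1.8810) x3=(-1.6197, 0.1172) x4=(-0.6843, -0.1922)
step 16: x0=(2.0156, -1.7478) x1=(-0.5660, 0.4458) x2=(-1.2300, -1.8752) x3=(-1.6116, 0.1218) x4=(-0.6935, -0.1884)
step 17: x0=(2.0197, -1.7376) x1=(-0.5600, 0.4446) x2=(-1.2303, -1.8693) x3=(-1.6035, 0.1265) x4=(-0.7018, -0.1838)
step 18: x0=(2.0239, -1.7274) x1=(-0.5542, 0.4430) x2=(-1.2307, -1.8633) x3=(-1.5955, 0.1314) x4=(-0.7094, -0.1783)
step 19: x0=(2.0280, -1.7171) x1=(-0.5488, 0.4408) x2=(-1.2311, -1.8570) x3=(-1.5876, 0.1365) x4=(-0.7161, -0.1719)
step 20: x0=(2.0322, -1.7069) x1=(-0.5437, 0.4381) x2=(-1.2315, -1.8507) x3=(-1.5797, 0.1417) x4=(-0.7218, -0.1647)
step 21: x0=(2.0364, -1.6967) x1=(-0.5389, 0.4349) x2=(-1.2320, -1.8442) x3=(-1.5719, 0.1471) x4=(-0.7266, -0.1566)
step 22: x0=(2.0405, -1.6864) x1=(-0.5345, 0.4311) x2=(-1.2325, -1.8375) x3=(-1.5643, 0.1526) x4=(-0.7303, -0.1476)
step 23: x0=(2.0447, -1.6761) x1=(-0.5305, 0.4267) x2=(-1.2330, -1.8306) x3=(-1.5567, 0.1583) x4=(-0.7330, -0.1377)
step 0 velocities: v0=(0.2700, 0.6700) v1=(0.5600, 0.5500) v2=(0.0200, 0.2400) v3=(0.5000, 0.2200) v4=(-0.9300, -0.8600)
step 0: KE=1.6288, PE=-4.2514, E=-2.6226
step 23 velocities: v0=(0.2792, 0.6843) v1=(0.2558, -0.3080) v2=(-0.0374, 0.4608) v3=(0.5005, 0.3857) v4=(-0.1406, 0.6926)
step 23: KE=0.9493, PE=-3.5713, E=-2.6220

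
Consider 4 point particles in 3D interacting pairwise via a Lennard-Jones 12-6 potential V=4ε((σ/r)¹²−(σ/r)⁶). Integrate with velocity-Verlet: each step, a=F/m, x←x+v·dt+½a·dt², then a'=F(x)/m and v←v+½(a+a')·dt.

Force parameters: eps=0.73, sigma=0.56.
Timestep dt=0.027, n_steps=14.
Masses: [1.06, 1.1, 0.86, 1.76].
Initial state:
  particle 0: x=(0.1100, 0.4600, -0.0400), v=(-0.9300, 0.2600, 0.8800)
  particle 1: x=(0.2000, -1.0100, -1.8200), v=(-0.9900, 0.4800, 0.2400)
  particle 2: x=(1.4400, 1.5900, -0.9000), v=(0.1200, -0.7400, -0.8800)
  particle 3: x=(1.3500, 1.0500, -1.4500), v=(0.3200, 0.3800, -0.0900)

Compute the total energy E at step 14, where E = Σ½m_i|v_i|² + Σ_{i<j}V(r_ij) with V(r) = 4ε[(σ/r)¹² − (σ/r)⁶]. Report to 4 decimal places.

step 0: x0=(0.1100, 0.4600, -0.0400) x1=(0.2000, -1.0100, -1.8200) x2=(1.4400, 1.5900, -0.9000) x3=(1.3500, 1.0500, -1.4500)
step 1: x0=(0.0849, 0.4670, -0.0162) x1=(0.1733, -0.9970, -1.8135) x2=(1.4431, 1.5693, -0.9244) x3=(1.3587, 1.0606, -1.4521)
step 2: x0=(0.0598, 0.4740, 0.0075) x1=(0.1465, -0.9841, -1.8070) x2=(1.4460, 1.5470, -0.9506) x3=(1.3675, 1.0720, -1.4534)
step 3: x0=(0.0347, 0.4811, 0.0313) x1=(0.1198, -0.9711, -1.8006) x2=(1.4485, 1.5229, -0.9786) x3=(1.3765, 1.0842, -1.4537)
step 4: x0=(0.0096, 0.4881, 0.0550) x1=(0.0931, -0.9581, -1.7941) x2=(1.4509, 1.4977, -1.0080) x3=(1.3856, 1.0971, -1.4534)
step 5: x0=(-0.0155, 0.4951, 0.0787) x1=(0.0664, -0.9452, -1.7876) x2=(1.4537, 1.4754, -1.0339) x3=(1.3944, 1.1084, -1.4547)
step 6: x0=(-0.0406, 0.5022, 0.1025) x1=(0.0396, -0.9322, -1.7811) x2=(1.4592, 1.4696, -1.0410) x3=(1.4019, 1.1118, -1.4653)
step 7: x0=(-0.0657, 0.5092, 0.1262) x1=(0.0129, -0.9192, -1.7746) x2=(1.4677, 1.4820, -1.0265) x3=(1.4080, 1.1062, -1.4864)
step 8: x0=(-0.0908, 0.5162, 0.1500) x1=(-0.0138, -0.9063, -1.7681) x2=(1.4767, 1.4982, -1.0073) x3=(1.4138, 1.0988, -1.5098)
step 9: x0=(-0.1159, 0.5232, 0.1737) x1=(-0.0406, -0.8933, -1.7616) x2=(1.4856, 1.5136, -0.9892) x3=(1.4196, 1.0917, -1.5327)
step 10: x0=(-0.1409, 0.5303, 0.1974) x1=(-0.0673, -0.8803, -1.7552) x2=(1.4942, 1.5274, -0.9732) x3=(1.4256, 1.0855, -1.5546)
step 11: x0=(-0.1660, 0.5373, 0.2211) x1=(-0.0940, -0.8674, -1.7487) x2=(1.5026, 1.5397, -0.9590) x3=(1.4317, 1.0800, -1.5755)
step 12: x0=(-0.1911, 0.5443, 0.2449) x1=(-0.1207, -0.8544, -1.7422) x2=(1.5109, 1.5508, -0.9465) x3=(1.4379, 1.0750, -1.5956)
step 13: x0=(-0.2162, 0.5514, 0.2686) x1=(-0.1475, -0.8414, -1.7357) x2=(1.5189, 1.5610, -0.9353) x3=(1.4442, 1.0705, -1.6152)
step 14: x0=(-0.2413, 0.5584, 0.2923) x1=(-0.1742, -0.8284, -1.7292) x2=(1.5269, 1.5704, -0.9250) x3=(1.4505, 1.0664, -1.6342)
step 0 velocities: v0=(-0.9300, 0.2600, 0.8800) v1=(-0.9900, 0.4800, 0.2400) v2=(0.1200, -0.7400, -0.8800) v3=(0.3200, 0.3800, -0.0900)
step 0: KE=2.4011, PE=-0.3585, E=2.0425
step 14 velocities: v0=(-0.9288, 0.2604, 0.8786) v1=(-0.9898, 0.4806, 0.2404) v2=(0.2935, 0.3388, 0.3639) v3=(0.2344, -0.1478, -0.6972)
step 14: KE=2.2386, PE=-0.1905, E=2.0481

2.0481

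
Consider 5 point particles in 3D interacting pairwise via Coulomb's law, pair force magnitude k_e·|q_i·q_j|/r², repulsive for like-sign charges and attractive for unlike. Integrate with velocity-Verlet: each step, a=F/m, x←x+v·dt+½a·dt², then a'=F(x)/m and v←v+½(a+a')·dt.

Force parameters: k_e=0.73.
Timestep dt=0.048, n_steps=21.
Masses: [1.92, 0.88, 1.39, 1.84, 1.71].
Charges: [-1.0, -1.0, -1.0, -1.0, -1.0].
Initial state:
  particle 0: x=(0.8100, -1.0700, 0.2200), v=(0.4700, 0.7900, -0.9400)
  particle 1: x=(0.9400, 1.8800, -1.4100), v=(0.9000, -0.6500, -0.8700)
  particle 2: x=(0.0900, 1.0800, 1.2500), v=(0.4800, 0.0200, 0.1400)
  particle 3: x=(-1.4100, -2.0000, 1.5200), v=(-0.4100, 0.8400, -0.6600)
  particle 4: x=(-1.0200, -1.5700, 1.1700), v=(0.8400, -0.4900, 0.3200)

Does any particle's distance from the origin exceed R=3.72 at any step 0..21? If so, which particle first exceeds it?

no

step 0: x0=(0.8100, -1.0700, 0.2200) x1=(0.9400, 1.8800, -1.4100) x2=(0.0900, 1.0800, 1.2500) x3=(-1.4100, -2.0000, 1.5200) x4=(-1.0200, -1.5700, 1.1700)
step 1: x0=(0.8327, -1.0321, 0.1748) x1=(0.9833, 1.8490, -1.4519) x2=(0.1130, 1.0811, 1.2568) x3=(-1.4303, -1.9604, 1.4889) x4=(-0.9792, -1.5929, 1.1849)
step 2: x0=(0.8557, -0.9944, 0.1294) x1=(1.0267, 1.8182, -1.4943) x2=(0.1361, 1.0826, 1.2639) x3=(-1.4523, -1.9221, 1.4588) x4=(-0.9371, -1.6148, 1.1988)
step 3: x0=(0.8790, -0.9567, 0.0839) x1=(1.0702, 1.7878, -1.5369) x2=(0.1591, 1.0845, 1.2711) x3=(-1.4760, -1.8849, 1.4297) x4=(-0.8933, -1.6358, 1.2119)
step 4: x0=(0.9025, -0.9191, 0.0382) x1=(1.1139, 1.7577, -1.5800) x2=(0.1822, 1.0867, 1.2786) x3=(-1.5017, -1.8486, 1.4013) x4=(-0.8479, -1.6561, 1.2245)
step 5: x0=(0.9263, -0.8817, -0.0077) x1=(1.1577, 1.7279, -1.6234) x2=(0.2052, 1.0893, 1.2862) x3=(-1.5292, -1.8130, 1.3734) x4=(-0.8009, -1.6761, 1.2367)
step 6: x0=(0.9504, -0.8443, -0.0537) x1=(1.2017, 1.6985, -1.6672) x2=(0.2283, 1.0922, 1.2941) x3=(-1.5584, -1.7777, 1.3459) x4=(-0.7524, -1.6960, 1.2487)
step 7: x0=(0.9747, -0.8071, -0.0999) x1=(1.2458, 1.6693, -1.7114) x2=(0.2514, 1.0955, 1.3023) x3=(-1.5892, -1.7427, 1.3186) x4=(-0.7026, -1.7160, 1.2606)
step 8: x0=(0.9992, -0.7699, -0.1463) x1=(1.2900, 1.6405, -1.7560) x2=(0.2745, 1.0991, 1.3106) x3=(-1.6212, -1.7079, 1.2915) x4=(-0.6518, -1.7361, 1.2726)
step 9: x0=(1.0239, -0.7329, -0.1928) x1=(1.3344, 1.6119, -1.8009) x2=(0.2976, 1.1031, 1.3192) x3=(-1.6543, -1.6732, 1.2644) x4=(-0.6001, -1.7565, 1.2847)
step 10: x0=(1.0489, -0.6960, -0.2395) x1=(1.3790, 1.5837, -1.8462) x2=(0.3206, 1.1074, 1.3280) x3=(-1.6884, -1.6385, 1.2374) x4=(-0.5476, -1.7771, 1.2969)
step 11: x0=(1.0740, -0.6591, -0.2863) x1=(1.4237, 1.5558, -1.8919) x2=(0.3438, 1.1120, 1.3370) x3=(-1.7233, -1.6038, 1.2104) x4=(-0.4946, -1.7981, 1.3093)
step 12: x0=(1.0993, -0.6224, -0.3333) x1=(1.4685, 1.5282, -1.9380) x2=(0.3669, 1.1170, 1.3462) x3=(-1.7589, -1.5691, 1.1834) x4=(-0.4411, -1.8193, 1.3219)
step 13: x0=(1.1247, -0.5858, -0.3804) x1=(1.5135, 1.5009, -1.9844) x2=(0.3900, 1.1223, 1.3557) x3=(-1.7952, -1.5345, 1.1564) x4=(-0.3873, -1.8408, 1.3347)
step 14: x0=(1.1504, -0.5492, -0.4277) x1=(1.5586, 1.4739, -2.0313) x2=(0.4132, 1.1280, 1.3654) x3=(-1.8320, -1.4998, 1.1294) x4=(-0.3330, -1.8626, 1.3476)
step 15: x0=(1.1761, -0.5128, -0.4750) x1=(1.6039, 1.4472, -2.0785) x2=(0.4363, 1.1339, 1.3753) x3=(-1.8693, -1.4652, 1.1024) x4=(-0.2785, -1.8847, 1.3607)
step 16: x0=(1.2021, -0.4765, -0.5226) x1=(1.6494, 1.4209, -2.1262) x2=(0.4595, 1.1402, 1.3854) x3=(-1.9070, -1.4305, 1.0754) x4=(-0.2238, -1.9071, 1.3740)
step 17: x0=(1.2281, -0.4403, -0.5702) x1=(1.6950, 1.3948, -2.1742) x2=(0.4827, 1.1467, 1.3958) x3=(-1.9452, -1.3959, 1.0483) x4=(-0.1689, -1.9297, 1.3874)
step 18: x0=(1.2543, -0.4042, -0.6179) x1=(1.7408, 1.3691, -2.2227) x2=(0.5059, 1.1535, 1.4064) x3=(-1.9837, -1.3613, 1.0213) x4=(-0.1138, -1.9527, 1.4010)
step 19: x0=(1.2805, -0.3682, -0.6657) x1=(1.7867, 1.3437, -2.2715) x2=(0.5291, 1.1606, 1.4172) x3=(-2.0225, -1.3267, 0.9943) x4=(-0.0586, -1.9758, 1.4148)
step 20: x0=(1.3069, -0.3324, -0.7136) x1=(1.8328, 1.3186, -2.3208) x2=(0.5523, 1.1680, 1.4282) x3=(-2.0617, -1.2921, 0.9672) x4=(-0.0033, -1.9993, 1.4287)
step 21: x0=(1.3334, -0.2966, -0.7616) x1=(1.8792, 1.2938, -2.3706) x2=(0.5756, 1.1757, 1.4394) x3=(-2.1012, -1.2575, 0.9402) x4=(0.0522, -2.0229, 1.4427)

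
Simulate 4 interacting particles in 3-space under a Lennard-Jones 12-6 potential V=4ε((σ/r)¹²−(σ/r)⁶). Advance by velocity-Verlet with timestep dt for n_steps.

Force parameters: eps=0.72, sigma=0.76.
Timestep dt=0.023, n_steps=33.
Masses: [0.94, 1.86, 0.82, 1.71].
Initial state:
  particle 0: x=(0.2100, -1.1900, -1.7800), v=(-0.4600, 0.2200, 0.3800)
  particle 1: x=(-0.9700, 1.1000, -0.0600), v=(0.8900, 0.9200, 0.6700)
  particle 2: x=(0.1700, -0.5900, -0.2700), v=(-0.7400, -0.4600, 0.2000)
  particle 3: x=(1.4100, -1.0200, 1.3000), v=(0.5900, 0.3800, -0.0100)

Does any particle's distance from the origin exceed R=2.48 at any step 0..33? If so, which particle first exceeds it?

no

step 0: x0=(0.2100, -1.1900, -1.7800) x1=(-0.9700, 1.1000, -0.0600) x2=(0.1700, -0.5900, -0.2700) x3=(1.4100, -1.0200, 1.3000)
step 1: x0=(0.1994, -1.1849, -1.7712) x1=(-0.9495, 1.1212, -0.0446) x2=(0.1530, -0.6006, -0.2654) x3=(1.4236, -1.0113, 1.2998)
step 2: x0=(0.1888, -1.1798, -1.7624) x1=(-0.9291, 1.1423, -0.0292) x2=(0.1360, -0.6112, -0.2609) x3=(1.4371, -1.0025, 1.2995)
step 3: x0=(0.1783, -1.1747, -1.7535) x1=(-0.9086, 1.1635, -0.0138) x2=(0.1190, -0.6218, -0.2565) x3=(1.4507, -0.9938, 1.2993)
step 4: x0=(0.1677, -1.1696, -1.7446) x1=(-0.8881, 1.1846, 0.0016) x2=(0.1019, -0.6325, -0.2521) x3=(1.4642, -0.9850, 1.2990)
step 5: x0=(0.1571, -1.1644, -1.7355) x1=(-0.8676, 1.2057, 0.0170) x2=(0.0849, -0.6431, -0.2477) x3=(1.4778, -0.9763, 1.2988)
step 6: x0=(0.1465, -1.1592, -1.7264) x1=(-0.8471, 1.2269, 0.0324) x2=(0.0679, -0.6538, -0.2435) x3=(1.4913, -0.9675, 1.2985)
step 7: x0=(0.1359, -1.1540, -1.7173) x1=(-0.8266, 1.2480, 0.0479) x2=(0.0510, -0.6645, -0.2393) x3=(1.5049, -0.9588, 1.2983)
step 8: x0=(0.1253, -1.1487, -1.7080) x1=(-0.8061, 1.2691, 0.0633) x2=(0.0340, -0.6752, -0.2352) x3=(1.5184, -0.9500, 1.2980)
step 9: x0=(0.1147, -1.1435, -1.6987) x1=(-0.7856, 1.2902, 0.0787) x2=(0.0170, -0.6860, -0.2312) x3=(1.5320, -0.9413, 1.2977)
step 10: x0=(0.1041, -1.1382, -1.6893) x1=(-0.7652, 1.3113, 0.0941) x2=(0.0000, -0.6967, -0.2272) x3=(1.5455, -0.9325, 1.2975)
step 11: x0=(0.0934, -1.1328, -1.6798) x1=(-0.7447, 1.3324, 0.1095) x2=(-0.0169, -0.7075, -0.2234) x3=(1.5590, -0.9238, 1.2972)
step 12: x0=(0.0828, -1.1275, -1.6702) x1=(-0.7242, 1.3536, 0.1249) x2=(-0.0338, -0.7183, -0.2197) x3=(1.5726, -0.9150, 1.2969)
step 13: x0=(0.0722, -1.1221, -1.6605) x1=(-0.7037, 1.3747, 0.1403) x2=(-0.0508, -0.7292, -0.2160) x3=(1.5861, -0.9063, 1.2966)
step 14: x0=(0.0615, -1.1167, -1.6507) x1=(-0.6832, 1.3958, 0.1557) x2=(-0.0677, -0.7400, -0.2125) x3=(1.5996, -0.8975, 1.2963)
step 15: x0=(0.0509, -1.1113, -1.6408) x1=(-0.6627, 1.4168, 0.1711) x2=(-0.0846, -0.7509, -0.2091) x3=(1.6131, -0.8888, 1.2961)
step 16: x0=(0.0402, -1.1058, -1.6307) x1=(-0.6421, 1.4379, 0.1865) x2=(-0.1015, -0.7618, -0.2058) x3=(1.6266, -0.8800, 1.2958)
step 17: x0=(0.0295, -1.1003, -1.6206) x1=(-0.6216, 1.4590, 0.2019) x2=(-0.1184, -0.7728, -0.2027) x3=(1.6401, -0.8713, 1.2955)
step 18: x0=(0.0189, -1.0948, -1.6104) x1=(-0.6011, 1.4801, 0.2173) x2=(-0.1352, -0.7837, -0.1996) x3=(1.6537, -0.8625, 1.2952)
step 19: x0=(0.0082, -1.0892, -1.6000) x1=(-0.5806, 1.5012, 0.2327) x2=(-0.1520, -0.7947, -0.1967) x3=(1.6672, -0.8538, 1.2949)
step 20: x0=(-0.0026, -1.0837, -1.5895) x1=(-0.5601, 1.5223, 0.2481) x2=(-0.1688, -0.8058, -0.1940) x3=(1.6807, -0.8450, 1.2946)
step 21: x0=(-0.0133, -1.0780, -1.5788) x1=(-0.5396, 1.5433, 0.2634) x2=(-0.1856, -0.8168, -0.1914) x3=(1.6942, -0.8363, 1.2943)
step 22: x0=(-0.0240, -1.0724, -1.5680) x1=(-0.5191, 1.5644, 0.2788) x2=(-0.2024, -0.8279, -0.1890) x3=(1.7077, -0.8275, 1.2940)
step 23: x0=(-0.0348, -1.0667, -1.5570) x1=(-0.4986, 1.5855, 0.2942) x2=(-0.2191, -0.8390, -0.1868) x3=(1.7212, -0.8188, 1.2937)
step 24: x0=(-0.0456, -1.0611, -1.5459) x1=(-0.4781, 1.6066, 0.3096) x2=(-0.2359, -0.8501, -0.1847) x3=(1.7347, -0.8100, 1.2934)
step 25: x0=(-0.0564, -1.0553, -1.5346) x1=(-0.4576, 1.6276, 0.3250) x2=(-0.2525, -0.8613, -0.1829) x3=(1.7482, -0.8013, 1.2931)
step 26: x0=(-0.0673, -1.0496, -1.5231) x1=(-0.4371, 1.6487, 0.3404) x2=(-0.2692, -0.8725, -0.1812) x3=(1.7617, -0.7925, 1.2928)
step 27: x0=(-0.0781, -1.0438, -1.5114) x1=(-0.4166, 1.6698, 0.3558) x2=(-0.2858, -0.8837, -0.1798) x3=(1.7752, -0.7837, 1.2925)
step 28: x0=(-0.0890, -1.0380, -1.4996) x1=(-0.3961, 1.6908, 0.3712) x2=(-0.3024, -0.8949, -0.1786) x3=(1.7886, -0.7750, 1.2922)
step 29: x0=(-0.1000, -1.0322, -1.4875) x1=(-0.3756, 1.7119, 0.3866) x2=(-0.3189, -0.9062, -0.1776) x3=(1.8021, -0.7662, 1.2918)
step 30: x0=(-0.1109, -1.0264, -1.4751) x1=(-0.3550, 1.7330, 0.4020) x2=(-0.3354, -0.9175, -0.1769) x3=(1.8156, -0.7575, 1.2915)
step 31: x0=(-0.1220, -1.0205, -1.4626) x1=(-0.3345, 1.7540, 0.4174) x2=(-0.3518, -0.9288, -0.1765) x3=(1.8291, -0.7487, 1.2912)
step 32: x0=(-0.1330, -1.0146, -1.4497) x1=(-0.3140, 1.7751, 0.4328) x2=(-0.3682, -0.9401, -0.1764) x3=(1.8426, -0.7400, 1.2909)
step 33: x0=(-0.1441, -1.0087, -1.4366) x1=(-0.2935, 1.7961, 0.4482) x2=(-0.3845, -0.9514, -0.1766) x3=(1.8561, -0.7312, 1.2906)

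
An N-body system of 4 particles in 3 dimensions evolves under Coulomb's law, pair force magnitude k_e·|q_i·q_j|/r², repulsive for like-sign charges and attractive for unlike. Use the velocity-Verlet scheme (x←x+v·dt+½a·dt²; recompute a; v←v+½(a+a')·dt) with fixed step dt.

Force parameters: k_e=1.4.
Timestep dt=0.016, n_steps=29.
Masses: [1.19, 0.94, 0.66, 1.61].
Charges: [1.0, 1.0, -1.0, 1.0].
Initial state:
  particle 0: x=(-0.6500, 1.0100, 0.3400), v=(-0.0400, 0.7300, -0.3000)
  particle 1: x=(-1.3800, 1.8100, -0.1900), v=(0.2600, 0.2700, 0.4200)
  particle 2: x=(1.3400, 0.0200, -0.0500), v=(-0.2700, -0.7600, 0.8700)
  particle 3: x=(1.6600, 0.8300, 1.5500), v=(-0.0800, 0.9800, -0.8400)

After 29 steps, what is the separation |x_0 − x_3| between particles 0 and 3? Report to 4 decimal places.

step 0: x0=(-0.6500, 1.0100, 0.3400) x1=(-1.3800, 1.8100, -0.1900) x2=(1.3400, 0.0200, -0.0500) x3=(1.6600, 0.8300, 1.5500)
step 1: x0=(-0.6506, 1.0216, 0.3352) x1=(-1.3759, 1.8144, -0.1833) x2=(1.3356, 0.0079, -0.0360) x3=(1.6587, 0.8457, 1.5365)
step 2: x0=(-0.6510, 1.0330, 0.3305) x1=(-1.3720, 1.8190, -0.1768) x2=(1.3311, -0.0040, -0.0218) x3=(1.6575, 0.8613, 1.5230)
step 3: x0=(-0.6513, 1.0443, 0.3259) x1=(-1.3682, 1.8237, -0.1704) x2=(1.3266, -0.0158, -0.0075) x3=(1.6563, 0.8769, 1.5095)
step 4: x0=(-0.6514, 1.0554, 0.3213) x1=(-1.3646, 1.8286, -0.1642) x2=(1.3219, -0.0274, 0.0069) x3=(1.6551, 0.8924, 1.4960)
step 5: x0=(-0.6514, 1.0663, 0.3168) x1=(-1.3612, 1.8337, -0.1580) x2=(1.3171, -0.0389, 0.0216) x3=(1.6540, 0.9079, 1.4824)
step 6: x0=(-0.6513, 1.0771, 0.3123) x1=(-1.3579, 1.8390, -0.1520) x2=(1.3122, -0.0501, 0.0364) x3=(1.6529, 0.9234, 1.4687)
step 7: x0=(-0.6509, 1.0876, 0.3080) x1=(-1.3549, 1.8444, -0.1461) x2=(1.3072, -0.0612, 0.0513) x3=(1.6518, 0.9388, 1.4550)
step 8: x0=(-0.6505, 1.0980, 0.3036) x1=(-1.3520, 1.8501, -0.1404) x2=(1.3021, -0.0721, 0.0664) x3=(1.6508, 0.9541, 1.4413)
step 9: x0=(-0.6498, 1.1082, 0.2994) x1=(-1.3493, 1.8559, -0.1348) x2=(1.2970, -0.0829, 0.0816) x3=(1.6497, 0.9695, 1.4276)
step 10: x0=(-0.6490, 1.1182, 0.2952) x1=(-1.3468, 1.8619, -0.1293) x2=(1.2917, -0.0934, 0.0970) x3=(1.6488, 0.9847, 1.4138)
step 11: x0=(-0.6481, 1.1280, 0.2911) x1=(-1.3445, 1.8681, -0.1240) x2=(1.2863, -0.1038, 0.1125) x3=(1.6478, 0.9999, 1.4000)
step 12: x0=(-0.6470, 1.1376, 0.2871) x1=(-1.3424, 1.8746, -0.1187) x2=(1.2809, -0.1139, 0.1281) x3=(1.6469, 1.0151, 1.3862)
step 13: x0=(-0.6457, 1.1470, 0.2831) x1=(-1.3405, 1.8812, -0.1137) x2=(1.2754, -0.1238, 0.1439) x3=(1.6460, 1.0302, 1.3723)
step 14: x0=(-0.6442, 1.1562, 0.2792) x1=(-1.3388, 1.8880, -0.1087) x2=(1.2697, -0.1336, 0.1598) x3=(1.6451, 1.0452, 1.3584)
step 15: x0=(-0.6426, 1.1652, 0.2754) x1=(-1.3373, 1.8951, -0.1039) x2=(1.2640, -0.1431, 0.1759) x3=(1.6443, 1.0602, 1.3445)
step 16: x0=(-0.6408, 1.1740, 0.2717) x1=(-1.3360, 1.9023, -0.0992) x2=(1.2583, -0.1524, 0.1921) x3=(1.6435, 1.0751, 1.3305)
step 17: x0=(-0.6389, 1.1826, 0.2680) x1=(-1.3349, 1.9098, -0.0946) x2=(1.2524, -0.1615, 0.2084) x3=(1.6427, 1.0900, 1.3165)
step 18: x0=(-0.6367, 1.1910, 0.2644) x1=(-1.3341, 1.9174, -0.0902) x2=(1.2464, -0.1703, 0.2248) x3=(1.6420, 1.1048, 1.3025)
step 19: x0=(-0.6344, 1.1992, 0.2608) x1=(-1.3335, 1.9253, -0.0858) x2=(1.2404, -0.1790, 0.2413) x3=(1.6413, 1.1196, 1.2885)
step 20: x0=(-0.6319, 1.2071, 0.2573) x1=(-1.3331, 1.9334, -0.0816) x2=(1.2343, -0.1874, 0.2579) x3=(1.6406, 1.1342, 1.2744)
step 21: x0=(-0.6292, 1.2149, 0.2539) x1=(-1.3329, 1.9418, -0.0775) x2=(1.2282, -0.1955, 0.2747) x3=(1.6400, 1.1489, 1.2604)
step 22: x0=(-0.6264, 1.2224, 0.2505) x1=(-1.3329, 1.9503, -0.0736) x2=(1.2219, -0.2035, 0.2915) x3=(1.6394, 1.1634, 1.2463)
step 23: x0=(-0.6234, 1.2297, 0.2472) x1=(-1.3332, 1.9590, -0.0697) x2=(1.2156, -0.2112, 0.3084) x3=(1.6388, 1.1779, 1.2321)
step 24: x0=(-0.6202, 1.2368, 0.2440) x1=(-1.3337, 1.9680, -0.0659) x2=(1.2092, -0.2186, 0.3255) x3=(1.6383, 1.1923, 1.2180)
step 25: x0=(-0.6168, 1.2437, 0.2408) x1=(-1.3345, 1.9772, -0.0623) x2=(1.2028, -0.2258, 0.3426) x3=(1.6378, 1.2067, 1.2039)
step 26: x0=(-0.6133, 1.2504, 0.2377) x1=(-1.3355, 1.9866, -0.0587) x2=(1.1963, -0.2328, 0.3598) x3=(1.6373, 1.2210, 1.1897)
step 27: x0=(-0.6096, 1.2568, 0.2346) x1=(-1.3367, 1.9962, -0.0553) x2=(1.1897, -0.2395, 0.3770) x3=(1.6369, 1.2352, 1.1755)
step 28: x0=(-0.6057, 1.2631, 0.2316) x1=(-1.3381, 2.0060, -0.0519) x2=(1.1831, -0.2460, 0.3944) x3=(1.6365, 1.2494, 1.1613)
step 29: x0=(-0.6017, 1.2691, 0.2287) x1=(-1.3397, 2.0161, -0.0487) x2=(1.1764, -0.2523, 0.4118) x3=(1.6361, 1.2634, 1.1471)

2.4189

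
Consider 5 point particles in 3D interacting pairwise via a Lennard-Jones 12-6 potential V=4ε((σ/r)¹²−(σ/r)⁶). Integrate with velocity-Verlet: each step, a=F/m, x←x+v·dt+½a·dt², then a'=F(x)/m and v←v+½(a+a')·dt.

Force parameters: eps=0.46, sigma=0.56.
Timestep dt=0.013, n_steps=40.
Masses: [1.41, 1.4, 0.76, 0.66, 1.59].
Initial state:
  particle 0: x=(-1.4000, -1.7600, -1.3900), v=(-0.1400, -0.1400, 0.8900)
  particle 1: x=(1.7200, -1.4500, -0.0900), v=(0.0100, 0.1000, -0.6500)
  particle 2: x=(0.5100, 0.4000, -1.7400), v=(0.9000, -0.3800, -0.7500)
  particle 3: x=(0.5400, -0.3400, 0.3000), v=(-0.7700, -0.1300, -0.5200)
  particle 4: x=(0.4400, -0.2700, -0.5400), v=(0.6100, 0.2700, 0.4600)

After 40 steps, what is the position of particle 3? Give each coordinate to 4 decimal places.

step 0: x0=(-1.4000, -1.7600, -1.3900) x1=(1.7200, -1.4500, -0.0900) x2=(0.5100, 0.4000, -1.7400) x3=(0.5400, -0.3400, 0.3000) x4=(0.4400, -0.2700, -0.5400)
step 1: x0=(-1.4018, -1.7618, -1.3784) x1=(1.7201, -1.4487, -0.0984) x2=(0.5217, 0.3951, -1.7497) x3=(0.5300, -0.3417, 0.2931) x4=(0.4479, -0.2665, -0.5340)
step 2: x0=(-1.4036, -1.7636, -1.3669) x1=(1.7203, -1.4474, -0.1069) x2=(0.5334, 0.3901, -1.7595) x3=(0.5199, -0.3433, 0.2860) x4=(0.4559, -0.2630, -0.5278)
step 3: x0=(-1.4055, -1.7655, -1.3553) x1=(1.7204, -1.4461, -0.1153) x2=(0.5451, 0.3852, -1.7692) x3=(0.5099, -0.3450, 0.2786) x4=(0.4638, -0.2595, -0.5216)
step 4: x0=(-1.4073, -1.7673, -1.3437) x1=(1.7205, -1.4448, -0.1238) x2=(0.5568, 0.3802, -1.7789) x3=(0.4998, -0.3466, 0.2709) x4=(0.4718, -0.2560, -0.5152)
step 5: x0=(-1.4091, -1.7691, -1.3321) x1=(1.7206, -1.4435, -0.1322) x2=(0.5685, 0.3753, -1.7887) x3=(0.4897, -0.3481, 0.2629) x4=(0.4798, -0.2526, -0.5088)
step 6: x0=(-1.4109, -1.7709, -1.3206) x1=(1.7208, -1.4422, -0.1407) x2=(0.5802, 0.3703, -1.7984) x3=(0.4796, -0.3497, 0.2544) x4=(0.4877, -0.2491, -0.5021)
step 7: x0=(-1.4127, -1.7727, -1.3090) x1=(1.7209, -1.4409, -0.1491) x2=(0.5919, 0.3653, -1.8081) x3=(0.4695, -0.3511, 0.2456) x4=(0.4957, -0.2457, -0.4953)
step 8: x0=(-1.4146, -1.7746, -1.2974) x1=(1.7210, -1.4396, -0.1576) x2=(0.6036, 0.3604, -1.8178) x3=(0.4594, -0.3526, 0.2364) x4=(0.5037, -0.2423, -0.4883)
step 9: x0=(-1.4164, -1.7764, -1.2859) x1=(1.7211, -1.4383, -0.1660) x2=(0.6153, 0.3554, -1.8275) x3=(0.4494, -0.3539, 0.2267) x4=(0.5116, -0.2389, -0.4812)
step 10: x0=(-1.4182, -1.7782, -1.2743) x1=(1.7212, -1.4369, -0.1745) x2=(0.6270, 0.3504, -1.8372) x3=(0.4394, -0.3552, 0.2166) x4=(0.5196, -0.2356, -0.4738)
step 11: x0=(-1.4200, -1.7800, -1.2627) x1=(1.7214, -1.4356, -0.1829) x2=(0.6387, 0.3455, -1.8469) x3=(0.4294, -0.3563, 0.2059) x4=(0.5275, -0.2323, -0.4662)
step 12: x0=(-1.4218, -1.7818, -1.2512) x1=(1.7215, -1.4343, -0.1914) x2=(0.6504, 0.3405, -1.8566) x3=(0.4196, -0.3574, 0.1948) x4=(0.5354, -0.2290, -0.4585)
step 13: x0=(-1.4237, -1.7837, -1.2396) x1=(1.7216, -1.4330, -0.1998) x2=(0.6621, 0.3355, -1.8662) x3=(0.4098, -0.3584, 0.1832) x4=(0.5432, -0.2258, -0.4505)
step 14: x0=(-1.4255, -1.7855, -1.2280) x1=(1.7217, -1.4317, -0.2083) x2=(0.6738, 0.3305, -1.8759) x3=(0.4001, -0.3594, 0.1712) x4=(0.5510, -0.2226, -0.4424)
step 15: x0=(-1.4273, -1.7873, -1.2164) x1=(1.7218, -1.4304, -0.2167) x2=(0.6855, 0.3256, -1.8856) x3=(0.3905, -0.3602, 0.1589) x4=(0.5588, -0.2194, -0.4342)
step 16: x0=(-1.4291, -1.7891, -1.2049) x1=(1.7219, -1.4290, -0.2252) x2=(0.6972, 0.3206, -1.8952) x3=(0.3808, -0.3611, 0.1466) x4=(0.5666, -0.2163, -0.4259)
step 17: x0=(-1.4309, -1.7909, -1.1933) x1=(1.7220, -1.4277, -0.2336) x2=(0.7088, 0.3156, -1.9049) x3=(0.3712, -0.3620, 0.1345) x4=(0.5744, -0.2131, -0.4177)
step 18: x0=(-1.4327, -1.7927, -1.1817) x1=(1.7221, -1.4264, -0.2421) x2=(0.7205, 0.3106, -1.9146) x3=(0.3613, -0.3631, 0.1230) x4=(0.5823, -0.2098, -0.4098)
step 19: x0=(-1.4346, -1.7946, -1.1702) x1=(1.7222, -1.4251, -0.2505) x2=(0.7322, 0.3056, -1.9242) x3=(0.3509, -0.3644, 0.1125) x4=(0.5904, -0.2065, -0.4024)
step 20: x0=(-1.4364, -1.7964, -1.1586) x1=(1.7223, -1.4238, -0.2590) x2=(0.7439, 0.3007, -1.9339) x3=(0.3399, -0.3663, 0.1035) x4=(0.5988, -0.2029, -0.3955)
step 21: x0=(-1.4382, -1.7982, -1.1470) x1=(1.7224, -1.4224, -0.2674) x2=(0.7556, 0.2957, -1.9435) x3=(0.3280, -0.3686, 0.0962) x4=(0.6075, -0.1991, -0.3893)
step 22: x0=(-1.4400, -1.8000, -1.1355) x1=(1.7225, -1.4211, -0.2759) x2=(0.7673, 0.2907, -1.9532) x3=(0.3152, -0.3716, 0.0905) x4=(0.6167, -0.1951, -0.3838)
step 23: x0=(-1.4418, -1.8018, -1.1239) x1=(1.7226, -1.4198, -0.2843) x2=(0.7790, 0.2857, -1.9628) x3=(0.3015, -0.3750, 0.0861) x4=(0.6262, -0.1908, -0.3789)
step 24: x0=(-1.4437, -1.8037, -1.1123) x1=(1.7227, -1.4184, -0.2928) x2=(0.7907, 0.2807, -1.9725) x3=(0.2872, -0.3788, 0.0827) x4=(0.6359, -0.1865, -0.3744)
step 25: x0=(-1.4455, -1.8055, -1.1007) x1=(1.7228, -1.4171, -0.3012) x2=(0.8024, 0.2757, -1.9821) x3=(0.2724, -0.3829, 0.0799) x4=(0.6458, -0.1820, -0.3701)
step 26: x0=(-1.4473, -1.8073, -1.0892) x1=(1.7229, -1.4158, -0.3097) x2=(0.8141, 0.2707, -1.9918) x3=(0.2575, -0.3870, 0.0772) x4=(0.6558, -0.1775, -0.3658)
step 27: x0=(-1.4491, -1.8091, -1.0776) x1=(1.7230, -1.4144, -0.3181) x2=(0.8258, 0.2658, -2.0014) x3=(0.2426, -0.3911, 0.0745) x4=(0.6658, -0.1729, -0.3616)
step 28: x0=(-1.4509, -1.8109, -1.0660) x1=(1.7231, -1.4131, -0.3266) x2=(0.8375, 0.2608, -2.0110) x3=(0.2280, -0.3952, 0.0716) x4=(0.6757, -0.1685, -0.3573)
step 29: x0=(-1.4527, -1.8128, -1.0545) x1=(1.7232, -1.4118, -0.3350) x2=(0.8492, 0.2558, -2.0207) x3=(0.2135, -0.3990, 0.0684) x4=(0.6855, -0.1641, -0.3528)
step 30: x0=(-1.4546, -1.8146, -1.0429) x1=(1.7233, -1.4104, -0.3435) x2=(0.8608, 0.2508, -2.0303) x3=(0.1995, -0.4028, 0.0649) x4=(0.6952, -0.1597, -0.3483)
step 31: x0=(-1.4564, -1.8164, -1.0313) x1=(1.7234, -1.4091, -0.3519) x2=(0.8725, 0.2458, -2.0399) x3=(0.1858, -0.4063, 0.0612) x4=(0.7047, -0.1555, -0.3436)
step 32: x0=(-1.4582, -1.8182, -1.0197) x1=(1.7235, -1.4078, -0.3604) x2=(0.8842, 0.2408, -2.0496) x3=(0.1724, -0.4097, 0.0571) x4=(0.7140, -0.1513, -0.3388)
step 33: x0=(-1.4600, -1.8200, -1.0082) x1=(1.7236, -1.4064, -0.3688) x2=(0.8959, 0.2358, -2.0592) x3=(0.1594, -0.4129, 0.0528) x4=(0.7232, -0.1471, -0.3339)
step 34: x0=(-1.4618, -1.8218, -0.9966) x1=(1.7236, -1.4051, -0.3773) x2=(0.9076, 0.2308, -2.0688) x3=(0.1468, -0.4159, 0.0482) x4=(0.7323, -0.1431, -0.3289)
step 35: x0=(-1.4636, -1.8237, -0.9850) x1=(1.7237, -1.4037, -0.3857) x2=(0.9193, 0.2258, -2.0785) x3=(0.1345, -0.4187, 0.0434) x4=(0.7412, -0.1391, -0.3238)
step 36: x0=(-1.4655, -1.8255, -0.9735) x1=(1.7238, -1.4024, -0.3942) x2=(0.9310, 0.2208, -2.0881) x3=(0.1226, -0.4215, 0.0385) x4=(0.7500, -0.1352, -0.3186)
step 37: x0=(-1.4673, -1.8273, -0.9619) x1=(1.7239, -1.4010, -0.4026) x2=(0.9427, 0.2158, -2.0977) x3=(0.1109, -0.4240, 0.0333) x4=(0.7587, -0.1313, -0.3134)
step 38: x0=(-1.4691, -1.8291, -0.9503) x1=(1.7240, -1.3997, -0.4111) x2=(0.9544, 0.2108, -2.1073) x3=(0.0995, -0.4265, 0.0280) x4=(0.7672, -0.1275, -0.3081)
step 39: x0=(-1.4709, -1.8309, -0.9387) x1=(1.7241, -1.3983, -0.4195) x2=(0.9661, 0.2058, -2.1169) x3=(0.0884, -0.4289, 0.0226) x4=(0.7756, -0.1238, -0.3027)
step 40: x0=(-1.4727, -1.8327, -0.9272) x1=(1.7241, -1.3970, -0.4280) x2=(0.9777, 0.2009, -2.1266) x3=(0.0775, -0.4311, 0.0170) x4=(0.7840, -0.1200, -0.2973)

(0.0775, -0.4311, 0.0170)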